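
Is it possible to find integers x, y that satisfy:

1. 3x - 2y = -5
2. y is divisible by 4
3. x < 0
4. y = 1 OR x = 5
No

A contradictory subset is {y is divisible by 4, x < 0, y = 1 OR x = 5}. No integer assignment can satisfy these jointly:

  - y is divisible by 4: restricts y to multiples of 4
  - x < 0: bounds one variable relative to a constant
  - y = 1 OR x = 5: forces a choice: either y = 1 or x = 5

Split on the disjunction (y = 1 OR x = 5):
  • If y = 1: this contradicts the divisibility constraint — 1 is not a multiple of 4.
  • If x = 5: this contradicts the bound x ≤ -1.
Both branches are infeasible, so the system has no integer solution.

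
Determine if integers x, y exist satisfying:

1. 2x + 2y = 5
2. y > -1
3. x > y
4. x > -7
No

Even the single constraint (2x + 2y = 5) is infeasible over the integers.

  - 2x + 2y = 5: every term on the left is divisible by 2, so the LHS ≡ 0 (mod 2), but the RHS 5 is not — no integer solution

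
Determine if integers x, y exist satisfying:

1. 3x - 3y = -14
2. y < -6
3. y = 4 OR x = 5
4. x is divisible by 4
No

Even the single constraint (3x - 3y = -14) is infeasible over the integers.

  - 3x - 3y = -14: every term on the left is divisible by 3, so the LHS ≡ 0 (mod 3), but the RHS -14 is not — no integer solution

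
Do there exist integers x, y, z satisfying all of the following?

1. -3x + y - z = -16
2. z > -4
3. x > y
Yes

Take x = 0, y = -1, z = 15. Substituting into each constraint:
  (1) -3(0) + (-1) + (-15) = -16 ✓
  (2) 15 > -4 ✓
  (3) 0 > -1 ✓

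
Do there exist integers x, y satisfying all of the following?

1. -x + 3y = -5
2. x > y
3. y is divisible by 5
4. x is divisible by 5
Yes

Take x = 5, y = 0. Substituting into each constraint:
  (1) (-5) + 3(0) = -5 ✓
  (2) 5 > 0 ✓
  (3) 0 = 5 × 0, remainder 0 ✓
  (4) 5 = 5 × 1, remainder 0 ✓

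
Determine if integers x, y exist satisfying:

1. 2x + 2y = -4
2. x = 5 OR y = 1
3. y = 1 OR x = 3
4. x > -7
Yes

Take x = -3, y = 1. Substituting into each constraint:
  (1) 2(-3) + 2(1) = -4 ✓
  (2) y = 1, target 1 ✓ (second branch holds)
  (3) y = 1, target 1 ✓ (first branch holds)
  (4) -3 > -7 ✓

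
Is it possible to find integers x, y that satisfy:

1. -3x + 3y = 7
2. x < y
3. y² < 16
No

Even the single constraint (-3x + 3y = 7) is infeasible over the integers.

  - -3x + 3y = 7: every term on the left is divisible by 3, so the LHS ≡ 0 (mod 3), but the RHS 7 is not — no integer solution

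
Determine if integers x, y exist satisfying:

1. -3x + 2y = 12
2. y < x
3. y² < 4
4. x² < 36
No

A contradictory subset is {-3x + 2y = 12, y < x, y² < 4}. No integer assignment can satisfy these jointly:

  - -3x + 2y = 12: is a linear equation tying the variables together
  - y < x: bounds one variable relative to another variable
  - y² < 4: restricts y to |y| ≤ 1

Propagating the comparison: x > y and y ≥ -1 give x ≥ 0. Range argument: with x ∈ [0, ∞], y ∈ [-1, 1], the left side of the equation is at most 2, but the right side is 12 > 2. No integer solution exists.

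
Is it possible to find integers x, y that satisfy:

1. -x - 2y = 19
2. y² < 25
Yes

Take x = -19, y = 0. Substituting into each constraint:
  (1) 19 - 2(0) = 19 ✓
  (2) y² = (0)² = 0, and 0 < 25 ✓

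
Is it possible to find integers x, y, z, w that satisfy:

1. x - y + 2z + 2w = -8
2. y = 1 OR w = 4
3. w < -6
Yes

Take x = 1, y = 1, z = 3, w = -7. Substituting into each constraint:
  (1) 1 + (-1) + 2(3) + 2(-7) = -8 ✓
  (2) y = 1, target 1 ✓ (first branch holds)
  (3) -7 < -6 ✓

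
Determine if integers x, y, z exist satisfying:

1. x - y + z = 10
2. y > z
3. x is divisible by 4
Yes

Take x = 12, y = 2, z = 0. Substituting into each constraint:
  (1) 12 + (-2) + 0 = 10 ✓
  (2) 2 > 0 ✓
  (3) 12 = 4 × 3, remainder 0 ✓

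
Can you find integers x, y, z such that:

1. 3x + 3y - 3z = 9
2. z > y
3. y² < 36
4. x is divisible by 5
Yes

Take x = 5, y = 0, z = 2. Substituting into each constraint:
  (1) 3(5) + 3(0) - 3(2) = 9 ✓
  (2) 2 > 0 ✓
  (3) y² = (0)² = 0, and 0 < 36 ✓
  (4) 5 = 5 × 1, remainder 0 ✓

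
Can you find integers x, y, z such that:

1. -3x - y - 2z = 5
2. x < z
Yes

Take x = -1, y = -2, z = 0. Substituting into each constraint:
  (1) -3(-1) + 2 - 2(0) = 5 ✓
  (2) -1 < 0 ✓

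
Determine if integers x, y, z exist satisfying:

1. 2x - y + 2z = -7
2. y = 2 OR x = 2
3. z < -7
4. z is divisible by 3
Yes

Take x = 2, y = -7, z = -9. Substituting into each constraint:
  (1) 2(2) + 7 + 2(-9) = -7 ✓
  (2) x = 2, target 2 ✓ (second branch holds)
  (3) -9 < -7 ✓
  (4) -9 = 3 × -3, remainder 0 ✓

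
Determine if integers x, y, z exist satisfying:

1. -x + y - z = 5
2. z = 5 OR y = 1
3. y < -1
Yes

Take x = -12, y = -2, z = 5. Substituting into each constraint:
  (1) 12 + (-2) + (-5) = 5 ✓
  (2) z = 5, target 5 ✓ (first branch holds)
  (3) -2 < -1 ✓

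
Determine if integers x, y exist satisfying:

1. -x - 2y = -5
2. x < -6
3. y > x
Yes

Take x = -7, y = 6. Substituting into each constraint:
  (1) 7 - 2(6) = -5 ✓
  (2) -7 < -6 ✓
  (3) 6 > -7 ✓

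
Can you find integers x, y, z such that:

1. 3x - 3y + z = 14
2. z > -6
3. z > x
Yes

Take x = 1, y = -3, z = 2. Substituting into each constraint:
  (1) 3(1) - 3(-3) + 2 = 14 ✓
  (2) 2 > -6 ✓
  (3) 2 > 1 ✓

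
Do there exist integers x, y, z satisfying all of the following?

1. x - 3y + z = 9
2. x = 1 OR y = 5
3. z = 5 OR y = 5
Yes

Take x = 18, y = 5, z = 6. Substituting into each constraint:
  (1) 18 - 3(5) + 6 = 9 ✓
  (2) y = 5, target 5 ✓ (second branch holds)
  (3) y = 5, target 5 ✓ (second branch holds)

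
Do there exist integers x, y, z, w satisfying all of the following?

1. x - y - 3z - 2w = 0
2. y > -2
Yes

Take x = 0, y = 0, z = 0, w = 0. Substituting into each constraint:
  (1) 0 + 0 - 3(0) - 2(0) = 0 ✓
  (2) 0 > -2 ✓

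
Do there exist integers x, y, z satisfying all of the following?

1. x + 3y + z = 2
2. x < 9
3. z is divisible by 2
Yes

Take x = 0, y = 0, z = 2. Substituting into each constraint:
  (1) 0 + 3(0) + 2 = 2 ✓
  (2) 0 < 9 ✓
  (3) 2 = 2 × 1, remainder 0 ✓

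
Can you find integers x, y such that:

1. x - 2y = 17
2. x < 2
Yes

Take x = 1, y = -8. Substituting into each constraint:
  (1) 1 - 2(-8) = 17 ✓
  (2) 1 < 2 ✓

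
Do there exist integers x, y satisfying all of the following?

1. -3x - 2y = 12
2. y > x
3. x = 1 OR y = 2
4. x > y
No

A contradictory subset is {y > x, x > y}. No integer assignment can satisfy these jointly:

  - y > x: bounds one variable relative to another variable
  - x > y: bounds one variable relative to another variable

Direct contradiction: y > x and x > y cannot both hold.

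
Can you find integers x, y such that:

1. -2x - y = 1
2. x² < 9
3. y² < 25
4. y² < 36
Yes

Take x = -1, y = 1. Substituting into each constraint:
  (1) -2(-1) + (-1) = 1 ✓
  (2) x² = (-1)² = 1, and 1 < 9 ✓
  (3) y² = (1)² = 1, and 1 < 25 ✓
  (4) y² = (1)² = 1, and 1 < 36 ✓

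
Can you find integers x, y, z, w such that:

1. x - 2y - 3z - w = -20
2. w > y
Yes

Take x = -19, y = 0, z = 0, w = 1. Substituting into each constraint:
  (1) (-19) - 2(0) - 3(0) + (-1) = -20 ✓
  (2) 1 > 0 ✓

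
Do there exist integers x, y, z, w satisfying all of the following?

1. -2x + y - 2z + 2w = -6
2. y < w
Yes

Take x = 0, y = 0, z = 4, w = 1. Substituting into each constraint:
  (1) -2(0) + 0 - 2(4) + 2(1) = -6 ✓
  (2) 0 < 1 ✓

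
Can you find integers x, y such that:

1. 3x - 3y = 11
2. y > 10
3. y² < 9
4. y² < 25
No

Even the single constraint (3x - 3y = 11) is infeasible over the integers.

  - 3x - 3y = 11: every term on the left is divisible by 3, so the LHS ≡ 0 (mod 3), but the RHS 11 is not — no integer solution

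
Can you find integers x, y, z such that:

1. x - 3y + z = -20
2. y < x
Yes

Take x = 1, y = 0, z = -21. Substituting into each constraint:
  (1) 1 - 3(0) + (-21) = -20 ✓
  (2) 0 < 1 ✓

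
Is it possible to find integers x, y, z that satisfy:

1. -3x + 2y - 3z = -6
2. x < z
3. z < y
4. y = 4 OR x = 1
Yes

Take x = 1, y = 6, z = 5. Substituting into each constraint:
  (1) -3(1) + 2(6) - 3(5) = -6 ✓
  (2) 1 < 5 ✓
  (3) 5 < 6 ✓
  (4) x = 1, target 1 ✓ (second branch holds)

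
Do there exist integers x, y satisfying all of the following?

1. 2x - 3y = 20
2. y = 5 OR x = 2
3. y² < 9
No

The full constraint system is jointly infeasible over the integers. Each constraint and what it forces:

  - 2x - 3y = 20: is a linear equation tying the variables together
  - y = 5 OR x = 2: forces a choice: either y = 5 or x = 2
  - y² < 9: restricts y to |y| ≤ 2

Split on the disjunction (y = 5 OR x = 2):
  • If y = 5: this contradicts y² < 9, which requires |y| ≤ 2.
  • If x = 2: with x = 2, every remaining term of the linear equation is divisible by 3, so the left side is ≡ 0 (mod 3); but the right side 16 ≡ 1 (mod 3). No integers can satisfy it.
Both branches are infeasible, so the system has no integer solution.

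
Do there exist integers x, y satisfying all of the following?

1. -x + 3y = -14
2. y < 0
Yes

Take x = 2, y = -4. Substituting into each constraint:
  (1) (-2) + 3(-4) = -14 ✓
  (2) -4 < 0 ✓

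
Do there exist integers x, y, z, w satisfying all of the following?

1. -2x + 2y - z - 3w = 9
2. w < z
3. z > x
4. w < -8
Yes

Take x = -1, y = -10, z = 0, w = -9. Substituting into each constraint:
  (1) -2(-1) + 2(-10) + 0 - 3(-9) = 9 ✓
  (2) -9 < 0 ✓
  (3) 0 > -1 ✓
  (4) -9 < -8 ✓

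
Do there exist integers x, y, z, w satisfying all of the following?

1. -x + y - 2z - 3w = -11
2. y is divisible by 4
Yes

Take x = 0, y = 0, z = 1, w = 3. Substituting into each constraint:
  (1) 0 + 0 - 2(1) - 3(3) = -11 ✓
  (2) 0 = 4 × 0, remainder 0 ✓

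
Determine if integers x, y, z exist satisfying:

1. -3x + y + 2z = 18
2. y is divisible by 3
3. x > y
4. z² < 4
Yes

Take x = -11, y = -15, z = 0. Substituting into each constraint:
  (1) -3(-11) + (-15) + 2(0) = 18 ✓
  (2) -15 = 3 × -5, remainder 0 ✓
  (3) -11 > -15 ✓
  (4) z² = (0)² = 0, and 0 < 4 ✓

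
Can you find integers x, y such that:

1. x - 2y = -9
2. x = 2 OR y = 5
Yes

Take x = 1, y = 5. Substituting into each constraint:
  (1) 1 - 2(5) = -9 ✓
  (2) y = 5, target 5 ✓ (second branch holds)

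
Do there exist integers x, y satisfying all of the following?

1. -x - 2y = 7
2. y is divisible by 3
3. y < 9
Yes

Take x = -7, y = 0. Substituting into each constraint:
  (1) 7 - 2(0) = 7 ✓
  (2) 0 = 3 × 0, remainder 0 ✓
  (3) 0 < 9 ✓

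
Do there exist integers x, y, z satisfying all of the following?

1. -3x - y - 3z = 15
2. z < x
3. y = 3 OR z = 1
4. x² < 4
Yes

Take x = -1, y = 3, z = -5. Substituting into each constraint:
  (1) -3(-1) + (-3) - 3(-5) = 15 ✓
  (2) -5 < -1 ✓
  (3) y = 3, target 3 ✓ (first branch holds)
  (4) x² = (-1)² = 1, and 1 < 4 ✓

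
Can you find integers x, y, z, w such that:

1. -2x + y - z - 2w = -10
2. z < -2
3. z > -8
Yes

Take x = 0, y = 0, z = -4, w = 7. Substituting into each constraint:
  (1) -2(0) + 0 + 4 - 2(7) = -10 ✓
  (2) -4 < -2 ✓
  (3) -4 > -8 ✓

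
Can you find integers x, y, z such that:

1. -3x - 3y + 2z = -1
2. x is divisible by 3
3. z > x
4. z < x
No

A contradictory subset is {z > x, z < x}. No integer assignment can satisfy these jointly:

  - z > x: bounds one variable relative to another variable
  - z < x: bounds one variable relative to another variable

Direct contradiction: z > x and x > z cannot both hold.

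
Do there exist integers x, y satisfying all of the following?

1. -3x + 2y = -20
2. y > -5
Yes

Take x = 8, y = 2. Substituting into each constraint:
  (1) -3(8) + 2(2) = -20 ✓
  (2) 2 > -5 ✓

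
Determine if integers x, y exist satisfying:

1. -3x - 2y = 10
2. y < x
Yes

Take x = 0, y = -5. Substituting into each constraint:
  (1) -3(0) - 2(-5) = 10 ✓
  (2) -5 < 0 ✓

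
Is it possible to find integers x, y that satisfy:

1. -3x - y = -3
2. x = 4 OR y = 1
Yes

Take x = 4, y = -9. Substituting into each constraint:
  (1) -3(4) + 9 = -3 ✓
  (2) x = 4, target 4 ✓ (first branch holds)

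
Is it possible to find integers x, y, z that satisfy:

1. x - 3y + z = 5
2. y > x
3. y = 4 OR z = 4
Yes

Take x = -2, y = -1, z = 4. Substituting into each constraint:
  (1) (-2) - 3(-1) + 4 = 5 ✓
  (2) -1 > -2 ✓
  (3) z = 4, target 4 ✓ (second branch holds)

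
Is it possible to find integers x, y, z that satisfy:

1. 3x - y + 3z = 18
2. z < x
Yes

Take x = 1, y = -15, z = 0. Substituting into each constraint:
  (1) 3(1) + 15 + 3(0) = 18 ✓
  (2) 0 < 1 ✓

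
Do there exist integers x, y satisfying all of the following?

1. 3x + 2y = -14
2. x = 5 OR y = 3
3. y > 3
No

The full constraint system is jointly infeasible over the integers. Each constraint and what it forces:

  - 3x + 2y = -14: is a linear equation tying the variables together
  - x = 5 OR y = 3: forces a choice: either x = 5 or y = 3
  - y > 3: bounds one variable relative to a constant

Split on the disjunction (x = 5 OR y = 3):
  • If x = 5: with x = 5, every remaining term of the linear equation is divisible by 2, so the left side is ≡ 0 (mod 2); but the right side -29 ≡ 1 (mod 2). No integers can satisfy it.
  • If y = 3: this contradicts the bound y ≥ 4.
Both branches are infeasible, so the system has no integer solution.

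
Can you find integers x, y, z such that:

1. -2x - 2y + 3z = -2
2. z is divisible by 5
Yes

Take x = 0, y = 1, z = 0. Substituting into each constraint:
  (1) -2(0) - 2(1) + 3(0) = -2 ✓
  (2) 0 = 5 × 0, remainder 0 ✓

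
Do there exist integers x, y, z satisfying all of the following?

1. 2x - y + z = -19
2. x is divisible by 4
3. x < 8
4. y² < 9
Yes

Take x = 0, y = 2, z = -17. Substituting into each constraint:
  (1) 2(0) + (-2) + (-17) = -19 ✓
  (2) 0 = 4 × 0, remainder 0 ✓
  (3) 0 < 8 ✓
  (4) y² = (2)² = 4, and 4 < 9 ✓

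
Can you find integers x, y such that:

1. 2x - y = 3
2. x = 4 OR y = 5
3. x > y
No

The full constraint system is jointly infeasible over the integers. Each constraint and what it forces:

  - 2x - y = 3: is a linear equation tying the variables together
  - x = 4 OR y = 5: forces a choice: either x = 4 or y = 5
  - x > y: bounds one variable relative to another variable

Split on the disjunction (x = 4 OR y = 5):
  • If x = 4: the equation forces y = 5, giving (x, y) = (4, 5), which violates x > y.
  • If y = 5: the equation forces x = 4, giving (y, x) = (5, 4), which violates x > y.
Both branches are infeasible, so the system has no integer solution.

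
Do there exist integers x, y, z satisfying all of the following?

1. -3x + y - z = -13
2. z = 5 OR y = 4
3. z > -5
Yes

Take x = 2, y = -2, z = 5. Substituting into each constraint:
  (1) -3(2) + (-2) + (-5) = -13 ✓
  (2) z = 5, target 5 ✓ (first branch holds)
  (3) 5 > -5 ✓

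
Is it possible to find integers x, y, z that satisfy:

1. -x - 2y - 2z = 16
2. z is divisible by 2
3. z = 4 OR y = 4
Yes

Take x = 0, y = -12, z = 4. Substituting into each constraint:
  (1) 0 - 2(-12) - 2(4) = 16 ✓
  (2) 4 = 2 × 2, remainder 0 ✓
  (3) z = 4, target 4 ✓ (first branch holds)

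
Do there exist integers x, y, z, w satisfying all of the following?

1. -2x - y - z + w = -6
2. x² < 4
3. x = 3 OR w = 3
Yes

Take x = 0, y = 9, z = 0, w = 3. Substituting into each constraint:
  (1) -2(0) + (-9) + 0 + 3 = -6 ✓
  (2) x² = (0)² = 0, and 0 < 4 ✓
  (3) w = 3, target 3 ✓ (second branch holds)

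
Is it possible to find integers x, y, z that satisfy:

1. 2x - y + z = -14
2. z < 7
Yes

Take x = 0, y = 14, z = 0. Substituting into each constraint:
  (1) 2(0) + (-14) + 0 = -14 ✓
  (2) 0 < 7 ✓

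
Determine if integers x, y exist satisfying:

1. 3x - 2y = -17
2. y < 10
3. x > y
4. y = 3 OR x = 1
No

A contradictory subset is {3x - 2y = -17, x > y, y = 3 OR x = 1}. No integer assignment can satisfy these jointly:

  - 3x - 2y = -17: is a linear equation tying the variables together
  - x > y: bounds one variable relative to another variable
  - y = 3 OR x = 1: forces a choice: either y = 3 or x = 1

Split on the disjunction (y = 3 OR x = 1):
  • If y = 3: with y = 3, every remaining term of the linear equation is divisible by 3, so the left side is ≡ 0 (mod 3); but the right side -11 ≡ 1 (mod 3). No integers can satisfy it.
  • If x = 1: the equation forces y = 10, giving (x, y) = (1, 10), which violates x > y.
Both branches are infeasible, so the system has no integer solution.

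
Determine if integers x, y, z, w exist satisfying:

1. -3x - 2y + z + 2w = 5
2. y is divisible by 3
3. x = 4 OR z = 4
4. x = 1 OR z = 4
Yes

Take x = 1, y = 0, z = 4, w = 2. Substituting into each constraint:
  (1) -3(1) - 2(0) + 4 + 2(2) = 5 ✓
  (2) 0 = 3 × 0, remainder 0 ✓
  (3) z = 4, target 4 ✓ (second branch holds)
  (4) x = 1, target 1 ✓ (first branch holds)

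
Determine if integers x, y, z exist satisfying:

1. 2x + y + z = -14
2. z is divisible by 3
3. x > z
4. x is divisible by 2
Yes

Take x = 2, y = -18, z = 0. Substituting into each constraint:
  (1) 2(2) + (-18) + 0 = -14 ✓
  (2) 0 = 3 × 0, remainder 0 ✓
  (3) 2 > 0 ✓
  (4) 2 = 2 × 1, remainder 0 ✓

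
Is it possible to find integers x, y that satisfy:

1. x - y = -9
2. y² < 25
Yes

Take x = -9, y = 0. Substituting into each constraint:
  (1) (-9) + 0 = -9 ✓
  (2) y² = (0)² = 0, and 0 < 25 ✓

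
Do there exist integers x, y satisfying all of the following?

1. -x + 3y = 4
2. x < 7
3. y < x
Yes

Take x = 5, y = 3. Substituting into each constraint:
  (1) (-5) + 3(3) = 4 ✓
  (2) 5 < 7 ✓
  (3) 3 < 5 ✓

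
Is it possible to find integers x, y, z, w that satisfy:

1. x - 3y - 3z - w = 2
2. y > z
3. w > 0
Yes

Take x = 6, y = 1, z = 0, w = 1. Substituting into each constraint:
  (1) 6 - 3(1) - 3(0) + (-1) = 2 ✓
  (2) 1 > 0 ✓
  (3) 1 > 0 ✓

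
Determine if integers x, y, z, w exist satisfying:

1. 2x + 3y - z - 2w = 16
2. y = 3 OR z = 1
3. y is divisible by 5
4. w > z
Yes

Take x = 3, y = 5, z = 1, w = 2. Substituting into each constraint:
  (1) 2(3) + 3(5) + (-1) - 2(2) = 16 ✓
  (2) z = 1, target 1 ✓ (second branch holds)
  (3) 5 = 5 × 1, remainder 0 ✓
  (4) 2 > 1 ✓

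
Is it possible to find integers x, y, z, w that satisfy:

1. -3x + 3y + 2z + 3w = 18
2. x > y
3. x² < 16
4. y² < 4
Yes

Take x = 0, y = -1, z = 9, w = 1. Substituting into each constraint:
  (1) -3(0) + 3(-1) + 2(9) + 3(1) = 18 ✓
  (2) 0 > -1 ✓
  (3) x² = (0)² = 0, and 0 < 16 ✓
  (4) y² = (-1)² = 1, and 1 < 4 ✓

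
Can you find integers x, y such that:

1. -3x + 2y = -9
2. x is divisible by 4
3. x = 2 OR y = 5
No

A contradictory subset is {-3x + 2y = -9, x = 2 OR y = 5}. No integer assignment can satisfy these jointly:

  - -3x + 2y = -9: is a linear equation tying the variables together
  - x = 2 OR y = 5: forces a choice: either x = 2 or y = 5

Split on the disjunction (x = 2 OR y = 5):
  • If x = 2: with x = 2, every remaining term of the linear equation is divisible by 2, so the left side is ≡ 0 (mod 2); but the right side -3 ≡ 1 (mod 2). No integers can satisfy it.
  • If y = 5: with y = 5, every remaining term of the linear equation is divisible by 3, so the left side is ≡ 0 (mod 3); but the right side -19 ≡ 2 (mod 3). No integers can satisfy it.
Both branches are infeasible, so the system has no integer solution.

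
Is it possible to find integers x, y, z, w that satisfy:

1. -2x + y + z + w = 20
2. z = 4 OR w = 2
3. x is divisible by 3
Yes

Take x = 0, y = 16, z = 4, w = 0. Substituting into each constraint:
  (1) -2(0) + 16 + 4 + 0 = 20 ✓
  (2) z = 4, target 4 ✓ (first branch holds)
  (3) 0 = 3 × 0, remainder 0 ✓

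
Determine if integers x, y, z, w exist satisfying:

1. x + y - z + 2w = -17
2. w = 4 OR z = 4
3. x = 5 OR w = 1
Yes

Take x = -15, y = 0, z = 4, w = 1. Substituting into each constraint:
  (1) (-15) + 0 + (-4) + 2(1) = -17 ✓
  (2) z = 4, target 4 ✓ (second branch holds)
  (3) w = 1, target 1 ✓ (second branch holds)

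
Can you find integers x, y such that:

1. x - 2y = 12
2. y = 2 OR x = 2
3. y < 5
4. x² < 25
Yes

Take x = 2, y = -5. Substituting into each constraint:
  (1) 2 - 2(-5) = 12 ✓
  (2) x = 2, target 2 ✓ (second branch holds)
  (3) -5 < 5 ✓
  (4) x² = (2)² = 4, and 4 < 25 ✓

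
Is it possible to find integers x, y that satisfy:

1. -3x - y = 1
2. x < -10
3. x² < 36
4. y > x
No

A contradictory subset is {x < -10, x² < 36}. No integer assignment can satisfy these jointly:

  - x < -10: bounds one variable relative to a constant
  - x² < 36: restricts x to |x| ≤ 5

Direct contradiction: the bounds on x require x ≥ -5 and x ≤ -11 simultaneously, which is empty.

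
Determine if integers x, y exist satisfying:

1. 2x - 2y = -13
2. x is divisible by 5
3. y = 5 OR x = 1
No

Even the single constraint (2x - 2y = -13) is infeasible over the integers.

  - 2x - 2y = -13: every term on the left is divisible by 2, so the LHS ≡ 0 (mod 2), but the RHS -13 is not — no integer solution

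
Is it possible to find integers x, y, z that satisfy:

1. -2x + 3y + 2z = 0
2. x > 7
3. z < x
Yes

Take x = 9, y = 6, z = 0. Substituting into each constraint:
  (1) -2(9) + 3(6) + 2(0) = 0 ✓
  (2) 9 > 7 ✓
  (3) 0 < 9 ✓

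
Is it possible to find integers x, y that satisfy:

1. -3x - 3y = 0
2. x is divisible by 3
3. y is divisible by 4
Yes

Take x = 0, y = 0. Substituting into each constraint:
  (1) -3(0) - 3(0) = 0 ✓
  (2) 0 = 3 × 0, remainder 0 ✓
  (3) 0 = 4 × 0, remainder 0 ✓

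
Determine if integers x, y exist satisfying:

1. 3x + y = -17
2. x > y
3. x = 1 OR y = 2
Yes

Take x = 1, y = -20. Substituting into each constraint:
  (1) 3(1) + (-20) = -17 ✓
  (2) 1 > -20 ✓
  (3) x = 1, target 1 ✓ (first branch holds)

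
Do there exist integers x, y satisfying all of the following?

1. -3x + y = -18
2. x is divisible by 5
Yes

Take x = 0, y = -18. Substituting into each constraint:
  (1) -3(0) + (-18) = -18 ✓
  (2) 0 = 5 × 0, remainder 0 ✓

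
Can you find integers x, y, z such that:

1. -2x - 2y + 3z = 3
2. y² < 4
Yes

Take x = 0, y = 0, z = 1. Substituting into each constraint:
  (1) -2(0) - 2(0) + 3(1) = 3 ✓
  (2) y² = (0)² = 0, and 0 < 4 ✓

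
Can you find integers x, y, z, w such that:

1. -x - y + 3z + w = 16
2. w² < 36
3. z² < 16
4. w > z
Yes

Take x = -15, y = 0, z = 0, w = 1. Substituting into each constraint:
  (1) 15 + 0 + 3(0) + 1 = 16 ✓
  (2) w² = (1)² = 1, and 1 < 36 ✓
  (3) z² = (0)² = 0, and 0 < 16 ✓
  (4) 1 > 0 ✓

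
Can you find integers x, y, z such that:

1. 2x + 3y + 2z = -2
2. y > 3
Yes

Take x = -7, y = 4, z = 0. Substituting into each constraint:
  (1) 2(-7) + 3(4) + 2(0) = -2 ✓
  (2) 4 > 3 ✓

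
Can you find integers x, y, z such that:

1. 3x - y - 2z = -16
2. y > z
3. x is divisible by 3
Yes

Take x = 0, y = 6, z = 5. Substituting into each constraint:
  (1) 3(0) + (-6) - 2(5) = -16 ✓
  (2) 6 > 5 ✓
  (3) 0 = 3 × 0, remainder 0 ✓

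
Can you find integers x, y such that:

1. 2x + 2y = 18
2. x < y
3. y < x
No

A contradictory subset is {x < y, y < x}. No integer assignment can satisfy these jointly:

  - x < y: bounds one variable relative to another variable
  - y < x: bounds one variable relative to another variable

Direct contradiction: y > x and x > y cannot both hold.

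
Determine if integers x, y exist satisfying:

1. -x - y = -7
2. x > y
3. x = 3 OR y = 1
Yes

Take x = 6, y = 1. Substituting into each constraint:
  (1) (-6) + (-1) = -7 ✓
  (2) 6 > 1 ✓
  (3) y = 1, target 1 ✓ (second branch holds)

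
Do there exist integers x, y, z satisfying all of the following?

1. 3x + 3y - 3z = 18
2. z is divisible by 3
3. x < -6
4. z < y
Yes

Take x = -7, y = 13, z = 0. Substituting into each constraint:
  (1) 3(-7) + 3(13) - 3(0) = 18 ✓
  (2) 0 = 3 × 0, remainder 0 ✓
  (3) -7 < -6 ✓
  (4) 0 < 13 ✓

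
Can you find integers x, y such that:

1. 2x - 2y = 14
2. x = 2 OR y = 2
Yes

Take x = 2, y = -5. Substituting into each constraint:
  (1) 2(2) - 2(-5) = 14 ✓
  (2) x = 2, target 2 ✓ (first branch holds)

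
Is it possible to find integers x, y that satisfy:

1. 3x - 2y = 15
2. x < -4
Yes

Take x = -5, y = -15. Substituting into each constraint:
  (1) 3(-5) - 2(-15) = 15 ✓
  (2) -5 < -4 ✓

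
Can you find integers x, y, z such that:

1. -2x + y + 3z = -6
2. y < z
Yes

Take x = 2, y = -2, z = 0. Substituting into each constraint:
  (1) -2(2) + (-2) + 3(0) = -6 ✓
  (2) -2 < 0 ✓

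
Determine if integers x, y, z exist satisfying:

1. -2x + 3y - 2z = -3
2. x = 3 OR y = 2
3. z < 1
Yes

Take x = 3, y = 1, z = 0. Substituting into each constraint:
  (1) -2(3) + 3(1) - 2(0) = -3 ✓
  (2) x = 3, target 3 ✓ (first branch holds)
  (3) 0 < 1 ✓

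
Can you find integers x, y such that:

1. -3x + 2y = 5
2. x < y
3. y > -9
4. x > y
No

A contradictory subset is {x < y, x > y}. No integer assignment can satisfy these jointly:

  - x < y: bounds one variable relative to another variable
  - x > y: bounds one variable relative to another variable

Direct contradiction: y > x and x > y cannot both hold.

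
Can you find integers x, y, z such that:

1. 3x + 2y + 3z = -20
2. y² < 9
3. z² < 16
Yes

Take x = -8, y = 2, z = 0. Substituting into each constraint:
  (1) 3(-8) + 2(2) + 3(0) = -20 ✓
  (2) y² = (2)² = 4, and 4 < 9 ✓
  (3) z² = (0)² = 0, and 0 < 16 ✓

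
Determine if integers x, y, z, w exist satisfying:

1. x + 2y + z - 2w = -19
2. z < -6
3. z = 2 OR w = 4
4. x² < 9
Yes

Take x = 0, y = 0, z = -11, w = 4. Substituting into each constraint:
  (1) 0 + 2(0) + (-11) - 2(4) = -19 ✓
  (2) -11 < -6 ✓
  (3) w = 4, target 4 ✓ (second branch holds)
  (4) x² = (0)² = 0, and 0 < 9 ✓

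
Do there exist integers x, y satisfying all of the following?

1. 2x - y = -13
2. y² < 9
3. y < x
No

The full constraint system is jointly infeasible over the integers. Each constraint and what it forces:

  - 2x - y = -13: is a linear equation tying the variables together
  - y² < 9: restricts y to |y| ≤ 2
  - y < x: bounds one variable relative to another variable

Propagating the comparison: x > y and y ≥ -2 give x ≥ -1. Range argument: with x ∈ [-1, ∞], y ∈ [-2, 2], the left side of the equation is at least -4, but the right side is -13 < -4. No integer solution exists.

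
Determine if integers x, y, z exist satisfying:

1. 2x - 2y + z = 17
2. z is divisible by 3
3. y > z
Yes

Take x = -1, y = -20, z = -21. Substituting into each constraint:
  (1) 2(-1) - 2(-20) + (-21) = 17 ✓
  (2) -21 = 3 × -7, remainder 0 ✓
  (3) -20 > -21 ✓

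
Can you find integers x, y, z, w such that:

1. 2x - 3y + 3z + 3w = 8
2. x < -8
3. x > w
Yes

Take x = -11, y = 0, z = 22, w = -12. Substituting into each constraint:
  (1) 2(-11) - 3(0) + 3(22) + 3(-12) = 8 ✓
  (2) -11 < -8 ✓
  (3) -11 > -12 ✓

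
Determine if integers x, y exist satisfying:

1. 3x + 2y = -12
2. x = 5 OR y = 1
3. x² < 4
No

The full constraint system is jointly infeasible over the integers. Each constraint and what it forces:

  - 3x + 2y = -12: is a linear equation tying the variables together
  - x = 5 OR y = 1: forces a choice: either x = 5 or y = 1
  - x² < 4: restricts x to |x| ≤ 1

Split on the disjunction (x = 5 OR y = 1):
  • If x = 5: this contradicts x² < 4, which requires |x| ≤ 1.
  • If y = 1: with y = 1, every remaining term of the linear equation is divisible by 3, so the left side is ≡ 0 (mod 3); but the right side -14 ≡ 1 (mod 3). No integers can satisfy it.
Both branches are infeasible, so the system has no integer solution.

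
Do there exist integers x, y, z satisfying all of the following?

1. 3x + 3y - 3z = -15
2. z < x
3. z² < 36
Yes

Take x = 1, y = -6, z = 0. Substituting into each constraint:
  (1) 3(1) + 3(-6) - 3(0) = -15 ✓
  (2) 0 < 1 ✓
  (3) z² = (0)² = 0, and 0 < 36 ✓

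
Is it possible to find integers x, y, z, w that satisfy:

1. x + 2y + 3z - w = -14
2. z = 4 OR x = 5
Yes

Take x = 0, y = 0, z = 4, w = 26. Substituting into each constraint:
  (1) 0 + 2(0) + 3(4) + (-26) = -14 ✓
  (2) z = 4, target 4 ✓ (first branch holds)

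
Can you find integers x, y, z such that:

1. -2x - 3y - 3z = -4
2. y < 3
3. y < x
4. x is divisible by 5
Yes

Take x = 5, y = -1, z = -1. Substituting into each constraint:
  (1) -2(5) - 3(-1) - 3(-1) = -4 ✓
  (2) -1 < 3 ✓
  (3) -1 < 5 ✓
  (4) 5 = 5 × 1, remainder 0 ✓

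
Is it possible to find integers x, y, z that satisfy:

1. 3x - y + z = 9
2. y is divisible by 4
Yes

Take x = 0, y = 0, z = 9. Substituting into each constraint:
  (1) 3(0) + 0 + 9 = 9 ✓
  (2) 0 = 4 × 0, remainder 0 ✓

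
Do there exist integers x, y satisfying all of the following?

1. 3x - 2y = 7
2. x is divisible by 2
No

The full constraint system is jointly infeasible over the integers. Each constraint and what it forces:

  - 3x - 2y = 7: is a linear equation tying the variables together
  - x is divisible by 2: restricts x to multiples of 2

Modular obstruction: writing x = 2x', every remaining term of the linear equation is divisible by 2, so the left side is ≡ 0 (mod 2); but the right side 7 ≡ 1 (mod 2). No integers can satisfy it.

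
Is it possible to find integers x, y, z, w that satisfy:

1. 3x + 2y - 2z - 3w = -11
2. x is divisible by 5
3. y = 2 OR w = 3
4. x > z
Yes

Take x = 0, y = -2, z = -1, w = 3. Substituting into each constraint:
  (1) 3(0) + 2(-2) - 2(-1) - 3(3) = -11 ✓
  (2) 0 = 5 × 0, remainder 0 ✓
  (3) w = 3, target 3 ✓ (second branch holds)
  (4) 0 > -1 ✓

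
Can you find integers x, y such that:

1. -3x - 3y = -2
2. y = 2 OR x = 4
No

Even the single constraint (-3x - 3y = -2) is infeasible over the integers.

  - -3x - 3y = -2: every term on the left is divisible by 3, so the LHS ≡ 0 (mod 3), but the RHS -2 is not — no integer solution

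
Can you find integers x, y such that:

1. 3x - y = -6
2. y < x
Yes

Take x = -4, y = -6. Substituting into each constraint:
  (1) 3(-4) + 6 = -6 ✓
  (2) -6 < -4 ✓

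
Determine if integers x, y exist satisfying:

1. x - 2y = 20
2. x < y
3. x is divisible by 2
Yes

Take x = -22, y = -21. Substituting into each constraint:
  (1) (-22) - 2(-21) = 20 ✓
  (2) -22 < -21 ✓
  (3) -22 = 2 × -11, remainder 0 ✓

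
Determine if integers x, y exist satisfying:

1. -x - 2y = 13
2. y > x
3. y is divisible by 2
Yes

Take x = -13, y = 0. Substituting into each constraint:
  (1) 13 - 2(0) = 13 ✓
  (2) 0 > -13 ✓
  (3) 0 = 2 × 0, remainder 0 ✓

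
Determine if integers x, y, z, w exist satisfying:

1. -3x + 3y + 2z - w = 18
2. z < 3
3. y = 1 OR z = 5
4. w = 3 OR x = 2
Yes

Take x = -6, y = 1, z = 0, w = 3. Substituting into each constraint:
  (1) -3(-6) + 3(1) + 2(0) + (-3) = 18 ✓
  (2) 0 < 3 ✓
  (3) y = 1, target 1 ✓ (first branch holds)
  (4) w = 3, target 3 ✓ (first branch holds)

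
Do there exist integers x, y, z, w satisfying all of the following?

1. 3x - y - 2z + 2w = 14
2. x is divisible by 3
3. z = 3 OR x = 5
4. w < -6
Yes

Take x = 0, y = -34, z = 3, w = -7. Substituting into each constraint:
  (1) 3(0) + 34 - 2(3) + 2(-7) = 14 ✓
  (2) 0 = 3 × 0, remainder 0 ✓
  (3) z = 3, target 3 ✓ (first branch holds)
  (4) -7 < -6 ✓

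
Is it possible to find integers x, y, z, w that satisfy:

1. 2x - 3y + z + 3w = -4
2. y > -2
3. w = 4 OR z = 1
Yes

Take x = 1, y = 6, z = 0, w = 4. Substituting into each constraint:
  (1) 2(1) - 3(6) + 0 + 3(4) = -4 ✓
  (2) 6 > -2 ✓
  (3) w = 4, target 4 ✓ (first branch holds)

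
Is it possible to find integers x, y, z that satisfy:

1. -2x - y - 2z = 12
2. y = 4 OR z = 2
Yes

Take x = -8, y = 0, z = 2. Substituting into each constraint:
  (1) -2(-8) + 0 - 2(2) = 12 ✓
  (2) z = 2, target 2 ✓ (second branch holds)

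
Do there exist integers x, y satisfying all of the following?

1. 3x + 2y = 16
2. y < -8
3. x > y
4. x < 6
No

A contradictory subset is {3x + 2y = 16, y < -8, x < 6}. No integer assignment can satisfy these jointly:

  - 3x + 2y = 16: is a linear equation tying the variables together
  - y < -8: bounds one variable relative to a constant
  - x < 6: bounds one variable relative to a constant

Range argument: with x ∈ [−∞, 5], y ∈ [−∞, -9], the left side of the equation is at most -3, but the right side is 16 > -3. No integer solution exists.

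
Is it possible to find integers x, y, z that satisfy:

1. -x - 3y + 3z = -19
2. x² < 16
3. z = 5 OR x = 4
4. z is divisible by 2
No

A contradictory subset is {x² < 16, z = 5 OR x = 4, z is divisible by 2}. No integer assignment can satisfy these jointly:

  - x² < 16: restricts x to |x| ≤ 3
  - z = 5 OR x = 4: forces a choice: either z = 5 or x = 4
  - z is divisible by 2: restricts z to multiples of 2

Split on the disjunction (z = 5 OR x = 4):
  • If z = 5: this contradicts the divisibility constraint — 5 is not a multiple of 2.
  • If x = 4: this contradicts x² < 16, which requires |x| ≤ 3.
Both branches are infeasible, so the system has no integer solution.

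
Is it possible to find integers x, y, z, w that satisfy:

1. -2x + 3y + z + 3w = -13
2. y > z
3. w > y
Yes

Take x = 11, y = 1, z = 0, w = 2. Substituting into each constraint:
  (1) -2(11) + 3(1) + 0 + 3(2) = -13 ✓
  (2) 1 > 0 ✓
  (3) 2 > 1 ✓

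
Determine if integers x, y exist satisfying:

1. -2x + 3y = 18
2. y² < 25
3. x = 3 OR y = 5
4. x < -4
No

A contradictory subset is {-2x + 3y = 18, x = 3 OR y = 5, x < -4}. No integer assignment can satisfy these jointly:

  - -2x + 3y = 18: is a linear equation tying the variables together
  - x = 3 OR y = 5: forces a choice: either x = 3 or y = 5
  - x < -4: bounds one variable relative to a constant

Split on the disjunction (x = 3 OR y = 5):
  • If x = 3: this contradicts the bound x ≤ -5.
  • If y = 5: with y = 5, every remaining term of the linear equation is divisible by 2, so the left side is ≡ 0 (mod 2); but the right side 3 ≡ 1 (mod 2). No integers can satisfy it.
Both branches are infeasible, so the system has no integer solution.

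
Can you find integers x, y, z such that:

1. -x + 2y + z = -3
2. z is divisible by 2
Yes

Take x = 3, y = 0, z = 0. Substituting into each constraint:
  (1) (-3) + 2(0) + 0 = -3 ✓
  (2) 0 = 2 × 0, remainder 0 ✓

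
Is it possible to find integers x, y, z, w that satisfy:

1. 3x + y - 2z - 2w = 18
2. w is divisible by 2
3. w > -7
Yes

Take x = 0, y = 0, z = -9, w = 0. Substituting into each constraint:
  (1) 3(0) + 0 - 2(-9) - 2(0) = 18 ✓
  (2) 0 = 2 × 0, remainder 0 ✓
  (3) 0 > -7 ✓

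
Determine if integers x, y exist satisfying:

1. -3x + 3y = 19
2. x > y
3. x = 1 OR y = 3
No

Even the single constraint (-3x + 3y = 19) is infeasible over the integers.

  - -3x + 3y = 19: every term on the left is divisible by 3, so the LHS ≡ 0 (mod 3), but the RHS 19 is not — no integer solution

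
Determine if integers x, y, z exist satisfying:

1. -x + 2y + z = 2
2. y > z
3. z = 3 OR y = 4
Yes

Take x = 9, y = 4, z = 3. Substituting into each constraint:
  (1) (-9) + 2(4) + 3 = 2 ✓
  (2) 4 > 3 ✓
  (3) z = 3, target 3 ✓ (first branch holds)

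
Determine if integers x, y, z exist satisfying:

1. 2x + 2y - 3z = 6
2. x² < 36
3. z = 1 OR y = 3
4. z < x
Yes

Take x = 3, y = 3, z = 2. Substituting into each constraint:
  (1) 2(3) + 2(3) - 3(2) = 6 ✓
  (2) x² = (3)² = 9, and 9 < 36 ✓
  (3) y = 3, target 3 ✓ (second branch holds)
  (4) 2 < 3 ✓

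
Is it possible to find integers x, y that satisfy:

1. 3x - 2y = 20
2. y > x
Yes

Take x = 22, y = 23. Substituting into each constraint:
  (1) 3(22) - 2(23) = 20 ✓
  (2) 23 > 22 ✓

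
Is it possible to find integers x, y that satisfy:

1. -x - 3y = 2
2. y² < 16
Yes

Take x = -2, y = 0. Substituting into each constraint:
  (1) 2 - 3(0) = 2 ✓
  (2) y² = (0)² = 0, and 0 < 16 ✓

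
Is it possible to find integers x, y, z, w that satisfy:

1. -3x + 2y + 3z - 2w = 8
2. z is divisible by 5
Yes

Take x = 0, y = 0, z = 0, w = -4. Substituting into each constraint:
  (1) -3(0) + 2(0) + 3(0) - 2(-4) = 8 ✓
  (2) 0 = 5 × 0, remainder 0 ✓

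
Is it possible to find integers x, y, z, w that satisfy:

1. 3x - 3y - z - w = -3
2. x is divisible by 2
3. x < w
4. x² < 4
Yes

Take x = 0, y = 0, z = 2, w = 1. Substituting into each constraint:
  (1) 3(0) - 3(0) + (-2) + (-1) = -3 ✓
  (2) 0 = 2 × 0, remainder 0 ✓
  (3) 0 < 1 ✓
  (4) x² = (0)² = 0, and 0 < 4 ✓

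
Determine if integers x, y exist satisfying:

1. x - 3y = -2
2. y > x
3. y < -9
Yes

Take x = -32, y = -10. Substituting into each constraint:
  (1) (-32) - 3(-10) = -2 ✓
  (2) -10 > -32 ✓
  (3) -10 < -9 ✓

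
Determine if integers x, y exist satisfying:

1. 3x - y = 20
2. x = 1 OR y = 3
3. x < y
No

The full constraint system is jointly infeasible over the integers. Each constraint and what it forces:

  - 3x - y = 20: is a linear equation tying the variables together
  - x = 1 OR y = 3: forces a choice: either x = 1 or y = 3
  - x < y: bounds one variable relative to another variable

Split on the disjunction (x = 1 OR y = 3):
  • If x = 1: the equation forces y = -17, giving (x, y) = (1, -17), which violates y > x.
  • If y = 3: with y = 3, every remaining term of the linear equation is divisible by 3, so the left side is ≡ 0 (mod 3); but the right side 23 ≡ 2 (mod 3). No integers can satisfy it.
Both branches are infeasible, so the system has no integer solution.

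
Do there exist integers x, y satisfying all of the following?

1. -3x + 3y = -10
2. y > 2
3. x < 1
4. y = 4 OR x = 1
No

Even the single constraint (-3x + 3y = -10) is infeasible over the integers.

  - -3x + 3y = -10: every term on the left is divisible by 3, so the LHS ≡ 0 (mod 3), but the RHS -10 is not — no integer solution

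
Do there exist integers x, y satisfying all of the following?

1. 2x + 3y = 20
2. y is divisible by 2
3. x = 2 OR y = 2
Yes

Take x = 7, y = 2. Substituting into each constraint:
  (1) 2(7) + 3(2) = 20 ✓
  (2) 2 = 2 × 1, remainder 0 ✓
  (3) y = 2, target 2 ✓ (second branch holds)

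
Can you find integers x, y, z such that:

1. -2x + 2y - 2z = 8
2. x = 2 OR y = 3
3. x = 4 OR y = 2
Yes

Take x = 4, y = 3, z = -5. Substituting into each constraint:
  (1) -2(4) + 2(3) - 2(-5) = 8 ✓
  (2) y = 3, target 3 ✓ (second branch holds)
  (3) x = 4, target 4 ✓ (first branch holds)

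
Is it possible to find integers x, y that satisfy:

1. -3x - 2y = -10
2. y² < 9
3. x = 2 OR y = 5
Yes

Take x = 2, y = 2. Substituting into each constraint:
  (1) -3(2) - 2(2) = -10 ✓
  (2) y² = (2)² = 4, and 4 < 9 ✓
  (3) x = 2, target 2 ✓ (first branch holds)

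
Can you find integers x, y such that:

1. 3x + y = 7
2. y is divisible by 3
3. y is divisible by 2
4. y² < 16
No

A contradictory subset is {3x + y = 7, y is divisible by 3}. No integer assignment can satisfy these jointly:

  - 3x + y = 7: is a linear equation tying the variables together
  - y is divisible by 3: restricts y to multiples of 3

Modular obstruction: writing y = 3y', every remaining term of the linear equation is divisible by 3, so the left side is ≡ 0 (mod 3); but the right side 7 ≡ 1 (mod 3). No integers can satisfy it.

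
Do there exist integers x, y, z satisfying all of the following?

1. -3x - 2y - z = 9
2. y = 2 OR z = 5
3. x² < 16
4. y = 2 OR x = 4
Yes

Take x = -1, y = 2, z = -10. Substituting into each constraint:
  (1) -3(-1) - 2(2) + 10 = 9 ✓
  (2) y = 2, target 2 ✓ (first branch holds)
  (3) x² = (-1)² = 1, and 1 < 16 ✓
  (4) y = 2, target 2 ✓ (first branch holds)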